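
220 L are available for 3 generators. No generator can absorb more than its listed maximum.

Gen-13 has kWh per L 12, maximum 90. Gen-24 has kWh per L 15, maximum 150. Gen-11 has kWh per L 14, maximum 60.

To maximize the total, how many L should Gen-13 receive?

10

Rank by kWh per L: Gen-24 15 > Gen-11 14 > Gen-13 12.
Give Gen-24 150 to hit its cap of 150 → 70 left.
Gen-11 takes 60 to reach its cap of 60 → 10 left.
Gen-13 has room for 90 but only 10 remain, so it gets 10.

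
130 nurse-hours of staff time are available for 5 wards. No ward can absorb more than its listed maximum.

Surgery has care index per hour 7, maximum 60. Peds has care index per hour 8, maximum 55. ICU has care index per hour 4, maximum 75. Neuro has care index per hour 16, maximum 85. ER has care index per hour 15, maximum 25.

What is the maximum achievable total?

1895

Highest care index per hour first: Neuro 16 > ER 15 > Peds 8 > Surgery 7 > ICU 4.
Neuro takes 85 to reach its cap of 85 — 45 left.
ER takes 25 to reach its cap of 25 — 20 left.
Peds has room for 55 but only 20 remain, so it gets 20.
Total = 8×20 + 16×85 + 15×25 = 1895.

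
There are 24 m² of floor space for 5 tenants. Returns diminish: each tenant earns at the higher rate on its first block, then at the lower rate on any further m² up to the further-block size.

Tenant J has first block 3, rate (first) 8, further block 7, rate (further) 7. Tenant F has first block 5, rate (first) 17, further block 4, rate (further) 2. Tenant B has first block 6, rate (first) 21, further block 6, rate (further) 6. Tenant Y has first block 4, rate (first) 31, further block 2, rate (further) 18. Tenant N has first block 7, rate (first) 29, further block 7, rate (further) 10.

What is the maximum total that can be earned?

574

Rank every tier by rate: Tenant Y/tier1 31 > Tenant N/tier1 29 > Tenant B/tier1 21 > Tenant Y/tier2 18 > Tenant F/tier1 17 > Tenant N/tier2 10 > Tenant J/tier1 8 > Tenant J/tier2 7 > Tenant B/tier2 6 > Tenant F/tier2 2.
Tenant Y tier1 at 31: fill all 4 → 20 left.
Tenant N tier1 at 29: fill all 7 → 13 left.
Tenant B tier1 at 21: fill all 6 → 7 left.
Tenant Y/tier2 (18): +2 → 5 left.
Tenant F tier1 at 17: fill all 5 → 0 left.
Total = 31×4 + 29×7 + 21×6 + 18×2 + 17×5 = 574.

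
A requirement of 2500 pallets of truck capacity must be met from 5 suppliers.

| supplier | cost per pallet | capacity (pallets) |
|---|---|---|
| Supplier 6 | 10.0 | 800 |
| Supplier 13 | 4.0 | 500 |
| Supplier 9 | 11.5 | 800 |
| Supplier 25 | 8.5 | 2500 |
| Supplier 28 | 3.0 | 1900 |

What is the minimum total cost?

8550

Cheapest first:
Supplier 28 at 3.0: take all 1900 pallets — 600 still needed.
Supplier 13 at 4.0: take all 500 pallets — 100 still needed.
Supplier 25 (8.5): take the remaining 100 — done.
Supplier 6, Supplier 9: unused.
Cost = 1900×3.0 + 500×4.0 + 100×8.5 = 8550.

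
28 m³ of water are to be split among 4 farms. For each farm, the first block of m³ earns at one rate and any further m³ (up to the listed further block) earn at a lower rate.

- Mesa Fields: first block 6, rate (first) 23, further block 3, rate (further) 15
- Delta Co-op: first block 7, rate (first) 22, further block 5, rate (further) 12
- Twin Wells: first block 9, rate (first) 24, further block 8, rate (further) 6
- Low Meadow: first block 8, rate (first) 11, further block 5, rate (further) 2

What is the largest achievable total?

Treat each block as its own option and order by rate: Twin Wells/T1 24 > Mesa Fields/T1 23 > Delta Co-op/T1 22 > Mesa Fields/T2 15 > Delta Co-op/T2 12 > Low Meadow/T1 11 > Twin Wells/T2 6 > Low Meadow/T2 2.
Twin Wells T1 at 24: fill all 9 → 19 left.
Mesa Fields T1 at 23: fill all 6 → 13 left.
Delta Co-op T1 at 22: fill all 7 → 6 left.
Mesa Fields/T2 (15): +3 → 3 left.
Delta Co-op T2 at 12: only 3 left, fill 3.
Total = 24×9 + 23×6 + 22×7 + 15×3 + 12×3 = 589.

589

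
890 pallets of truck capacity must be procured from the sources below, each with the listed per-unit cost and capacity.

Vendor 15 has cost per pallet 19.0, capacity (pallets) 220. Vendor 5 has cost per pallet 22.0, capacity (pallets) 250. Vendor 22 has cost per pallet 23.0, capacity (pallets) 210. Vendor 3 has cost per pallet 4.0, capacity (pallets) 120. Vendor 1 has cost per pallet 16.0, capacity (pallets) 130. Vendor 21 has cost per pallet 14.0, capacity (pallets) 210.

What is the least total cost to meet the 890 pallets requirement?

14300

Cheapest first:
Take 120 from Vendor 3 at 4.0 ; need 770 more.
Vendor 21 (14.0): use full 210 ; 560 pallets to go.
Take 130 from Vendor 1 at 16.0 ; need 430 more.
Vendor 15 (19.0): use full 220 ; 210 pallets to go.
Take 210 from Vendor 5 at 22.0 to finish.
Vendor 22: unused.
Cost = 120×4.0 + 210×14.0 + 130×16.0 + 220×19.0 + 210×22.0 = 14300.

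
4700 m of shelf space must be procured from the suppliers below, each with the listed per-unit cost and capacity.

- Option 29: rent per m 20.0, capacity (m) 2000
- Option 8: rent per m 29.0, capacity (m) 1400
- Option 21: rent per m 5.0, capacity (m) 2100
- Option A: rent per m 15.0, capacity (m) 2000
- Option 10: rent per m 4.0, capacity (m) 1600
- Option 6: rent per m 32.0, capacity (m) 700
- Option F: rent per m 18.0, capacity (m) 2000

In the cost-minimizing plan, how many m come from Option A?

Fill from the cheapest supplier first.
Option 10 at 4.0: take all 1600 m → 3100 still needed.
Take 2100 from Option 21 at 5.0 → need 1000 more.
Option A at 15.0: take 1000 of its 2000 → requirement met.
Option F, Option 29, Option 8, Option 6: unused.

1000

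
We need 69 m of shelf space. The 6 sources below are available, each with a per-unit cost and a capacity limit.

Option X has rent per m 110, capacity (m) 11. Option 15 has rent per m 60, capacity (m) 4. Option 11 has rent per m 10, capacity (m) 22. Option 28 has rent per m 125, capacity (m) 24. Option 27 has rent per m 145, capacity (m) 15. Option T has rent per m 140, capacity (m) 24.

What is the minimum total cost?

Cheapest first:
Take 22 from Option 11 at 10 — need 47 more.
Option 15 (60): use full 4 — 43 m to go.
Option X (110): use full 11 — 32 m to go.
Option 28 at 125: take all 24 m — 8 still needed.
Option T (140): take the remaining 8 — done.
Option 27: unused.
Cost = 22×10 + 4×60 + 11×110 + 24×125 + 8×140 = 5790.

5790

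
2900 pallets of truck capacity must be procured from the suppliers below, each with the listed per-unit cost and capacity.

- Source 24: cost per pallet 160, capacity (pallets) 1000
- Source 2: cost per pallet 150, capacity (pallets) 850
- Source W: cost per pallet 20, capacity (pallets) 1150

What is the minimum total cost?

294500

Use suppliers in increasing cost order.
Source W (20): use full 1150 → 1750 pallets to go.
Source 2 (150): use full 850 → 900 pallets to go.
Source 24 (160): take the remaining 900 → done.
Cost = 1150×20 + 850×150 + 900×160 = 294500.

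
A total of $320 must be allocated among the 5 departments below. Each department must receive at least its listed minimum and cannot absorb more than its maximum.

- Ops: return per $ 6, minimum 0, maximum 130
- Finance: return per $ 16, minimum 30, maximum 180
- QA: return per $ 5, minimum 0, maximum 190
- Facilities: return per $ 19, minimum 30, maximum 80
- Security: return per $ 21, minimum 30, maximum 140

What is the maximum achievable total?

Meeting every minimum uses 0+30+0+30+30 = 90 $, leaving 230.
Order the departments by return per $: Security 21 > Facilities 19 > Finance 16 > Ops 6 > QA 5.
Security takes 110 more to reach its cap of 140 → 120 left.
Facilities: +50 to 80 (cap) → 70 left.
Finance has room for 150 more but only 70 remain, so it gets 100.
Total = 16×100 + 19×80 + 21×140 = 6060.

6060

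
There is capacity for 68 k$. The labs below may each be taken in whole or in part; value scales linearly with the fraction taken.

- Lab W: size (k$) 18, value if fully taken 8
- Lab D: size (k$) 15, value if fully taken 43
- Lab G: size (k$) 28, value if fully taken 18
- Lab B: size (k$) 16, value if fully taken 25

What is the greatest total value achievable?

90

Rank by value-to-size ratio: Lab D 43/15≈2.87, Lab B 25/16≈1.56, Lab G 18/28≈0.643, Lab W 8/18≈0.444.
Lab D: take in full, 15 k$ for value 43 — 53 left.
Lab B: take in full, 16 k$ for value 25 — 37 left.
Take all of Lab G (28 k$, value 18) — 9 k$ left.
Only 9 k$ remain; take 9/18 of Lab W for value 8×9/18 = 4.
Total value = 90.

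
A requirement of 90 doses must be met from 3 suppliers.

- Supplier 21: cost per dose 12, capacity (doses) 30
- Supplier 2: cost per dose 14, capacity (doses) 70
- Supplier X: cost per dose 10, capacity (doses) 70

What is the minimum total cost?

940

Cheapest first:
Supplier X (10): use full 70 — 20 doses to go.
Supplier 21 (12): take the remaining 20 — done.
Supplier 2: unused.
Cost = 70×10 + 20×12 = 940.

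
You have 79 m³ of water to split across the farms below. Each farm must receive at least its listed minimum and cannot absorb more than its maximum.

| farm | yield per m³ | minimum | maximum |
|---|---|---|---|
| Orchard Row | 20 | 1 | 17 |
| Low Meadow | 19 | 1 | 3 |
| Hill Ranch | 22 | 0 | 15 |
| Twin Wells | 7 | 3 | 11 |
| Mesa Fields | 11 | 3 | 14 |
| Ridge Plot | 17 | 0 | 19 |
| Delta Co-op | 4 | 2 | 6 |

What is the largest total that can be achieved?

Meeting every minimum uses 1+1+0+3+3+0+2 = 10 m³, leaving 69.
Highest yield per m³ first: Hill Ranch 22 > Orchard Row 20 > Low Meadow 19 > Ridge Plot 17 > Mesa Fields 11 > Twin Wells 7 > Delta Co-op 4.
Hill Ranch: +15 to 15 (cap) ; 54 left.
Orchard Row: +16 to 17 (cap) ; 38 left.
Low Meadow: +2 to 3 (cap) ; 36 left.
Give Ridge Plot 19 more to hit its cap of 19 ; 17 left.
Mesa Fields takes 11 more to reach its cap of 14 ; 6 left.
Only 6 left; Twin Wells takes them to reach 9.
Total = 20×17 + 19×3 + 22×15 + 7×9 + 11×14 + 17×19 + 4×2 = 1275.

1275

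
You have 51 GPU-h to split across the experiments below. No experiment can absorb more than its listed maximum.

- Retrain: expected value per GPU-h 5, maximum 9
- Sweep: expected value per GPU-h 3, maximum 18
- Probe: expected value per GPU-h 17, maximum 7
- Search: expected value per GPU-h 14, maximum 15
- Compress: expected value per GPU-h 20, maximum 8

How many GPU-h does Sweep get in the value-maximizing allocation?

Highest expected value per GPU-h first: Compress 20 > Probe 17 > Search 14 > Retrain 5 > Sweep 3.
Compress: +8 to 8 (cap) — 43 left.
Probe: +7 to 7 (cap) — 36 left.
Give Search 15 to hit its cap of 15 — 21 left.
Retrain takes 9 to reach its cap of 9 — 12 left.
Sweep has room for 18 but only 12 remain, so it gets 12.

12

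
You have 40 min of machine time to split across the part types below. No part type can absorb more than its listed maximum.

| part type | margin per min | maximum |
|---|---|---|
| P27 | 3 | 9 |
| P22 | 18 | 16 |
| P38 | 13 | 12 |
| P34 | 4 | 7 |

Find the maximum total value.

487

Highest margin per min first: P22 18 > P38 13 > P34 4 > P27 3.
P22 takes 16 to reach its cap of 16 — 24 left.
P38: +12 to 12 (cap) — 12 left.
Give P34 7 to hit its cap of 7 — 5 left.
P27 has room for 9 but only 5 remain, so it gets 5.
Total = 3×5 + 18×16 + 13×12 + 4×7 = 487.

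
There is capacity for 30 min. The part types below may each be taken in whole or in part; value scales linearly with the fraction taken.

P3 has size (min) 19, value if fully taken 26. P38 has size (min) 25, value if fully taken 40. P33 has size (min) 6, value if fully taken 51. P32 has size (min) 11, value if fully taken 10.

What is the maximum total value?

Rank by value-to-size ratio: P33 51/6≈8.5, P38 40/25≈1.6, P3 26/19≈1.37, P32 10/11≈0.909.
Take all of P33 (6 min, value 51) → 24 min left.
Fill the last 24 min with part of P38: 24/25 of it earns 38.4.
Total value = 89.4.

89.4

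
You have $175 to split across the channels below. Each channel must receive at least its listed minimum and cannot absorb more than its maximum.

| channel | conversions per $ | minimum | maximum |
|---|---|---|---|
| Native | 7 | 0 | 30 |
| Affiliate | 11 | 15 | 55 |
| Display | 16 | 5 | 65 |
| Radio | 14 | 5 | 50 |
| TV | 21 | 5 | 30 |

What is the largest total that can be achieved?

Meeting every minimum uses 0+15+5+5+5 = 30 $, leaving 145.
Order the channels by conversions per $: TV 21 > Display 16 > Radio 14 > Affiliate 11 > Native 7.
Give TV 25 more to hit its cap of 30 — 120 left.
Display takes 60 more to reach its cap of 65 — 60 left.
Radio takes 45 more to reach its cap of 50 — 15 left.
Affiliate has room for 40 more but only 15 remain, so it gets 30.
Total = 11×30 + 16×65 + 14×50 + 21×30 = 2700.

2700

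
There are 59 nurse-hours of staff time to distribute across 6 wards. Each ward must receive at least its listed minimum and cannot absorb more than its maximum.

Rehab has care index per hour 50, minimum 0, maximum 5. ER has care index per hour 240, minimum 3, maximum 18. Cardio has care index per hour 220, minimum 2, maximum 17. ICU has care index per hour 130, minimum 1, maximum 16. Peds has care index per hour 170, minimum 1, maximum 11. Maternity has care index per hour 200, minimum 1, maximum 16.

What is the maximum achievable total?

Meeting every minimum uses 0+3+2+1+1+1 = 8 nurse-hours, leaving 51.
Highest care index per hour first: ER 240 > Cardio 220 > Maternity 200 > Peds 170 > ICU 130 > Rehab 50.
Give ER 15 more to hit its cap of 18 — 36 left.
Cardio: +15 to 17 (cap) — 21 left.
Give Maternity 15 more to hit its cap of 16 — 6 left.
Only 6 left; Peds takes them to reach 7.
Total = 240×18 + 220×17 + 130×1 + 170×7 + 200×16 = 12580.

12580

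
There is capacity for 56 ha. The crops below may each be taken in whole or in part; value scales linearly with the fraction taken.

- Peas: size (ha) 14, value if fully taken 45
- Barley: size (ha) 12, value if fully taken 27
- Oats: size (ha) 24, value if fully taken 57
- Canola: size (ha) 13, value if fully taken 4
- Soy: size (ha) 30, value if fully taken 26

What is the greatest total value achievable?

Best value per unit of size first: Peas 45/14≈3.21, Oats 57/24≈2.38, Barley 27/12≈2.25, Soy 26/30≈0.867, Canola 4/13≈0.308.
Take all of Peas (14 ha, value 45) — 42 ha left.
Take all of Oats (24 ha, value 57) — 18 ha left.
Take all of Barley (12 ha, value 27) — 6 ha left.
Only 6 ha remain; take 6/30 of Soy for value 26×6/30 = 5.2.
Total value = 134.2.

134.2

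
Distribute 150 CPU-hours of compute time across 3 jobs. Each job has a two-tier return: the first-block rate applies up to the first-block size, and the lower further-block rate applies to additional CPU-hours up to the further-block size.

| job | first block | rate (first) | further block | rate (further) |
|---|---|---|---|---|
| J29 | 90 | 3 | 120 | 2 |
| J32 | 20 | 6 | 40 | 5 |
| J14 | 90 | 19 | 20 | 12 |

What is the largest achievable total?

2170

Treat each block as its own option and order by rate: J14/first 19 > J14/second 12 > J32/first 6 > J32/second 5 > J29/first 3 > J29/second 2.
J14 first at 19: fill all 90 → 60 left.
Fill J14 second block (20 at 12) → 40 left.
J32/first (6): +20 → 20 left.
J32/second: +20 of 40 at 5; pool empty.
Total = 19×90 + 12×20 + 6×20 + 5×20 = 2170.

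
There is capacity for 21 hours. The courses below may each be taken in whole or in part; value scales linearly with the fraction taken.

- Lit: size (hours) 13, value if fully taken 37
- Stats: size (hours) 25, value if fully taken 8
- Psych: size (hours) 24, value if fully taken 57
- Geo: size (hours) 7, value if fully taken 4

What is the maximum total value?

56

Best value per unit of size first: Lit 37/13≈2.85, Psych 57/24≈2.38, Geo 4/7≈0.571, Stats 8/25≈0.32.
Take all of Lit (13 hours, value 37) → 8 hours left.
8 hours left: a 8/24 share of Psych gives 57×8/24 = 19.
Total value = 56.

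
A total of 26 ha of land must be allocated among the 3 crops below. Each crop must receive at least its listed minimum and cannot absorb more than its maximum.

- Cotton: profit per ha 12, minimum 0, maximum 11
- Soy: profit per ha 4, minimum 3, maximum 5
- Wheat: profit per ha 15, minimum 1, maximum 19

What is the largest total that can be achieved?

Meeting every minimum uses 0+3+1 = 4 ha, leaving 22.
Order the crops by profit per ha: Wheat 15 > Cotton 12 > Soy 4.
Wheat takes 18 more to reach its cap of 19 → 4 left.
Cotton: +4 (room for 11) → 4. Pool exhausted.
Total = 12×4 + 4×3 + 15×19 = 345.

345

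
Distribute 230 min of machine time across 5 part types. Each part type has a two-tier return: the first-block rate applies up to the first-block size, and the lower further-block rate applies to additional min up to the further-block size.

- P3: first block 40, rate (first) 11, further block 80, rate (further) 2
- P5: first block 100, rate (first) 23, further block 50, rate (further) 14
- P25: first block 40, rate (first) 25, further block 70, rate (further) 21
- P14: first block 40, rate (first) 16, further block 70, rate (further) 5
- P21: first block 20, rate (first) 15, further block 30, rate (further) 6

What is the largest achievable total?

5090

Order all 10 blocks by rate: P25/first 25 > P5/first 23 > P25/second 21 > P14/first 16 > P21/first 15 > P5/second 14 > P3/first 11 > P21/second 6 > P14/second 5 > P3/second 2.
P25 first at 25: fill all 40 ; 190 left.
Fill P5 first block (100 at 23) ; 90 left.
P25 second at 21: fill all 70 ; 20 left.
P14/first: +20 of 40 at 16; pool empty.
Total = 25×40 + 23×100 + 21×70 + 16×20 = 5090.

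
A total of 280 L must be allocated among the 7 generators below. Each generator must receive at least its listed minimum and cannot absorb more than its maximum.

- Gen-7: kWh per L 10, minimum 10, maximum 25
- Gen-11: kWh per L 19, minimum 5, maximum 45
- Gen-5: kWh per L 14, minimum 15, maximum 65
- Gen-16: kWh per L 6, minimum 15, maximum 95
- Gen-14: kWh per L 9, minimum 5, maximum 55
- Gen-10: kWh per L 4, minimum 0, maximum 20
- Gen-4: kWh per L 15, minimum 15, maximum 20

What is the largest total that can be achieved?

Meeting every minimum uses 10+5+15+15+5+0+15 = 65 L, leaving 215.
Rank by kWh per L: Gen-11 19 > Gen-4 15 > Gen-5 14 > Gen-7 10 > Gen-14 9 > Gen-16 6 > Gen-10 4.
Gen-11 takes 40 more to reach its cap of 45 ; 175 left.
Gen-4: +5 to 20 (cap) ; 170 left.
Give Gen-5 50 more to hit its cap of 65 ; 120 left.
Gen-7: +15 to 25 (cap) ; 105 left.
Give Gen-14 50 more to hit its cap of 55 ; 55 left.
Only 55 left; Gen-16 takes them to reach 70.
Total = 10×25 + 19×45 + 14×65 + 6×70 + 9×55 + 15×20 = 3230.

3230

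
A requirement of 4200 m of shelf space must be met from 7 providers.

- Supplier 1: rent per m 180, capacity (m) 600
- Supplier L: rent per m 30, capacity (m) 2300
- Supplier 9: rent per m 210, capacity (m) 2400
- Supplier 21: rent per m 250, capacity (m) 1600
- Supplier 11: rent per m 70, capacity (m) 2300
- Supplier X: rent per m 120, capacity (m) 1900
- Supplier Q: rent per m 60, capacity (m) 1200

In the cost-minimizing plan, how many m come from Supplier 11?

700

Cheapest first:
Take 2300 from Supplier L at 30 ; need 1900 more.
Supplier Q (60): use full 1200 ; 700 m to go.
Supplier 11 at 70: take 700 of its 2300 ; requirement met.
Supplier X, Supplier 1, Supplier 9, Supplier 21: unused.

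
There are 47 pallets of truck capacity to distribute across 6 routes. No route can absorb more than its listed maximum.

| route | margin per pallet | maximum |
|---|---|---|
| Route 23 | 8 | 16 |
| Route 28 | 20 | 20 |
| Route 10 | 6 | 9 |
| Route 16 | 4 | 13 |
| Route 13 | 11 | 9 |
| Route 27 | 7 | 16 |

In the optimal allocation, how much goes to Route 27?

Order the routes by margin per pallet: Route 28 20 > Route 13 11 > Route 23 8 > Route 27 7 > Route 10 6 > Route 16 4.
Route 28: +20 to 20 (cap) ; 27 left.
Route 13: +9 to 9 (cap) ; 18 left.
Route 23 takes 16 to reach its cap of 16 ; 2 left.
Route 27: +2 (room for 16) → 2. Pool exhausted.

2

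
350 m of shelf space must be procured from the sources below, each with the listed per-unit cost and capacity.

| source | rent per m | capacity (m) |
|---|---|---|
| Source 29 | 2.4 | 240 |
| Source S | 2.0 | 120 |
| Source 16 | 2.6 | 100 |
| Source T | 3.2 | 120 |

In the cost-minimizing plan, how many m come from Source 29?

230

Use sources in increasing cost order.
Source S at 2.0: take all 120 m ; 230 still needed.
Take 230 from Source 29 at 2.4 to finish.
Source 16, Source T: unused.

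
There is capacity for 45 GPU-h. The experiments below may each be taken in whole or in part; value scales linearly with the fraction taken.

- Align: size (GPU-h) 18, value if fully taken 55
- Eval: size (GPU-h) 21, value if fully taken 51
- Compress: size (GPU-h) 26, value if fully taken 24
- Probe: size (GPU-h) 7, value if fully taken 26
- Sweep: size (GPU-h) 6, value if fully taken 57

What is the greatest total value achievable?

Sort by value density: Sweep 57/6≈9.5, Probe 26/7≈3.71, Align 55/18≈3.06, Eval 51/21≈2.43, Compress 24/26≈0.923.
Take all of Sweep (6 GPU-h, value 57) → 39 GPU-h left.
All 7 GPU-h of Probe fit (value 26) → 32 remain.
All 18 GPU-h of Align fit (value 55) → 14 remain.
14 GPU-h left: a 14/21 share of Eval gives 51×14/21 = 34.
Total value = 172.

172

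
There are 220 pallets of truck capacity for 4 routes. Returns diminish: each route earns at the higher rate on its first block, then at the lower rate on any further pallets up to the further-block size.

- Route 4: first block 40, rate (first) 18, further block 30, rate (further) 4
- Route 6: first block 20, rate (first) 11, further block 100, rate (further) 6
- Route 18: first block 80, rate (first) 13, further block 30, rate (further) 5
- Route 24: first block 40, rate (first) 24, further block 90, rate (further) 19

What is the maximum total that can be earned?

Treat each block as its own option and order by rate: Route 24/T1 24 > Route 24/T2 19 > Route 4/T1 18 > Route 18/T1 13 > Route 6/T1 11 > Route 6/T2 6 > Route 18/T2 5 > Route 4/T2 4.
Route 24 T1 at 24: fill all 40 → 180 left.
Fill Route 24 T2 block (90 at 19) → 90 left.
Fill Route 4 T1 block (40 at 18) → 50 left.
Route 18/T1: +50 of 80 at 13; pool empty.
Total = 24×40 + 19×90 + 18×40 + 13×50 = 4040.

4040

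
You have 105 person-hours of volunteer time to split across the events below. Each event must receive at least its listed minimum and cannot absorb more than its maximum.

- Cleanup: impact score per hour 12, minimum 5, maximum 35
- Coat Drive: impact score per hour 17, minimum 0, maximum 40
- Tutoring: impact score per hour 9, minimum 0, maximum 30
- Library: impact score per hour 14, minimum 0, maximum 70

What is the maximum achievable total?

1580

Meeting every minimum uses 5+0+0+0 = 5 person-hours, leaving 100.
Rank by impact score per hour: Coat Drive 17 > Library 14 > Cleanup 12 > Tutoring 9.
Coat Drive takes 40 more to reach its cap of 40 ; 60 left.
Library has room for 70 more but only 60 remain, so it gets 60.
Total = 12×5 + 17×40 + 14×60 = 1580.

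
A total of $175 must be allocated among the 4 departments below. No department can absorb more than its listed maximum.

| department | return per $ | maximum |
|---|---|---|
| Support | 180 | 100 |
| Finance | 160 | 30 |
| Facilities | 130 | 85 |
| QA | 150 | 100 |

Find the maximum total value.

Rank by return per $: Support 180 > Finance 160 > QA 150 > Facilities 130.
Support: +100 to 100 (cap) — 75 left.
Give Finance 30 to hit its cap of 30 — 45 left.
Only 45 left; QA takes them to reach 45.
Total = 180×100 + 160×30 + 150×45 = 29550.

29550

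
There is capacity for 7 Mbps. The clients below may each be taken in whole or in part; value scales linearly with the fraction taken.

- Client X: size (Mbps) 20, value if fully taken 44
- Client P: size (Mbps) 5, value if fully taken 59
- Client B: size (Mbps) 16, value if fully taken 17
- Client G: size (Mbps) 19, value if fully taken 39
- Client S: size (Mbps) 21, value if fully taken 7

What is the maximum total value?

Best value per unit of size first: Client P 59/5≈11.8, Client X 44/20≈2.2, Client G 39/19≈2.05, Client B 17/16≈1.06, Client S 7/21≈0.333.
Take all of Client P (5 Mbps, value 59) → 2 Mbps left.
2 Mbps left: a 2/20 share of Client X gives 44×2/20 = 4.4.
Total value = 63.4.

63.4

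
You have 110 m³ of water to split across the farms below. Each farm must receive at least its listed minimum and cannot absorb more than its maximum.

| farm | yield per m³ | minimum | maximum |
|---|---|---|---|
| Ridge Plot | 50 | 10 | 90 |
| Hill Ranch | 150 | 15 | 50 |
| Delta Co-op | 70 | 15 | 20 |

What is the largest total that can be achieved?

Meeting every minimum uses 10+15+15 = 40 m³, leaving 70.
Rank by yield per m³: Hill Ranch 150 > Delta Co-op 70 > Ridge Plot 50.
Give Hill Ranch 35 more to hit its cap of 50 ; 35 left.
Give Delta Co-op 5 more to hit its cap of 20 ; 30 left.
Only 30 left; Ridge Plot takes them to reach 40.
Total = 50×40 + 150×50 + 70×20 = 10900.

10900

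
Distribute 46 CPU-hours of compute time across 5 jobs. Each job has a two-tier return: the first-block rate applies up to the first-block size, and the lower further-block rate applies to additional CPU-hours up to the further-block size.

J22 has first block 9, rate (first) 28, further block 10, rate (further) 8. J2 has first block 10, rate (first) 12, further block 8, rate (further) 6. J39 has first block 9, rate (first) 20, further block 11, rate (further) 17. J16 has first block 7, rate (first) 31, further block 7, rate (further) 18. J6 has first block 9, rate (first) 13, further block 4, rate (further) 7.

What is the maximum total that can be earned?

1001

Treat each block as its own option and order by rate: J16/first 31 > J22/first 28 > J39/first 20 > J16/second 18 > J39/second 17 > J6/first 13 > J2/first 12 > J22/second 8 > J6/second 7 > J2/second 6.
J16 first at 31: fill all 7 ; 39 left.
J22 first at 28: fill all 9 ; 30 left.
J39/first (20): +9 ; 21 left.
J16 second at 18: fill all 7 ; 14 left.
J39 second at 17: fill all 11 ; 3 left.
3 remain; put them into J6 first at 13.
Total = 31×7 + 28×9 + 20×9 + 18×7 + 17×11 + 13×3 = 1001.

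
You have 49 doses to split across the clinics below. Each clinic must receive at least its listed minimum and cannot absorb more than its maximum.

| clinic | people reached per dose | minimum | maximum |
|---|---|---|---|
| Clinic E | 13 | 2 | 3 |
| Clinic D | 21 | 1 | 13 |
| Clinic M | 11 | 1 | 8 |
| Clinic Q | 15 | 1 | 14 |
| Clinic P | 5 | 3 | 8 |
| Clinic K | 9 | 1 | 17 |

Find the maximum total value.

697

Meeting every minimum uses 2+1+1+1+3+1 = 9 doses, leaving 40.
Rank by people reached per dose: Clinic D 21 > Clinic Q 15 > Clinic E 13 > Clinic M 11 > Clinic K 9 > Clinic P 5.
Clinic D: +12 to 13 (cap) ; 28 left.
Clinic Q takes 13 more to reach its cap of 14 ; 15 left.
Clinic E takes 1 more to reach its cap of 3 ; 14 left.
Give Clinic M 7 more to hit its cap of 8 ; 7 left.
Only 7 left; Clinic K takes them to reach 8.
Total = 13×3 + 21×13 + 11×8 + 15×14 + 5×3 + 9×8 = 697.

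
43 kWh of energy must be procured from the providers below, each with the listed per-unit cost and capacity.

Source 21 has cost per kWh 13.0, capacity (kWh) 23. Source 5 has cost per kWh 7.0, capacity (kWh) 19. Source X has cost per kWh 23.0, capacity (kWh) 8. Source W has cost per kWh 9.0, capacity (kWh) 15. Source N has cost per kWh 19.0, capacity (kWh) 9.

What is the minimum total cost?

Use providers in increasing cost order.
Source 5 at 7.0: take all 19 kWh — 24 still needed.
Source W at 9.0: take all 15 kWh — 9 still needed.
Source 21 at 13.0: take 9 of its 23 — requirement met.
Source N, Source X: unused.
Cost = 19×7.0 + 15×9.0 + 9×13.0 = 385.

385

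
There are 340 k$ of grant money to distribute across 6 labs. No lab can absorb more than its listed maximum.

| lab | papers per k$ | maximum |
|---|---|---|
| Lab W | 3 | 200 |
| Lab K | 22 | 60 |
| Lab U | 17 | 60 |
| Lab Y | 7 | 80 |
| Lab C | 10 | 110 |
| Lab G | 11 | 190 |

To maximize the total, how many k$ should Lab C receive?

30

Order the labs by papers per k$: Lab K 22 > Lab U 17 > Lab G 11 > Lab C 10 > Lab Y 7 > Lab W 3.
Lab K: +60 to 60 (cap) → 280 left.
Lab U takes 60 to reach its cap of 60 → 220 left.
Give Lab G 190 to hit its cap of 190 → 30 left.
Only 30 left; Lab C takes them to reach 30.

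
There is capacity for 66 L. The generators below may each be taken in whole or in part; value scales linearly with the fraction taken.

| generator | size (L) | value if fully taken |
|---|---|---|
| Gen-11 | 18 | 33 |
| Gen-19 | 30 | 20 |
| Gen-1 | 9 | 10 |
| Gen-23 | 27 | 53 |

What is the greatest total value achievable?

104

Best value per unit of size first: Gen-23 53/27≈1.96, Gen-11 33/18≈1.83, Gen-1 10/9≈1.11, Gen-19 20/30≈0.667.
Take all of Gen-23 (27 L, value 53) — 39 L left.
All 18 L of Gen-11 fit (value 33) — 21 remain.
Take all of Gen-1 (9 L, value 10) — 12 L left.
Only 12 L remain; take 12/30 of Gen-19 for value 20×12/30 = 8.
Total value = 104.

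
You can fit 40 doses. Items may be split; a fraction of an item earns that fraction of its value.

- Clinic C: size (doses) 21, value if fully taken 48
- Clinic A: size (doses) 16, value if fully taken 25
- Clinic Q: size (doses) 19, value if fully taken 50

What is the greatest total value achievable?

Best value per unit of size first: Clinic Q 50/19≈2.63, Clinic C 48/21≈2.29, Clinic A 25/16≈1.56.
Clinic Q: take in full, 19 doses for value 50 → 21 left.
Take all of Clinic C (21 doses, value 48) → 0 doses left.
Total value = 98.

98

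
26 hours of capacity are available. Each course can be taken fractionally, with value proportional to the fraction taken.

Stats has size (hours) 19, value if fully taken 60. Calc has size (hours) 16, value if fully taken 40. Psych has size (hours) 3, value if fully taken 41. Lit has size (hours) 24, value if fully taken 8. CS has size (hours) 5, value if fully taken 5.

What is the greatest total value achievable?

Best value per unit of size first: Psych 41/3≈13.7, Stats 60/19≈3.16, Calc 40/16≈2.5, CS 5/5≈1, Lit 8/24≈0.333.
Take all of Psych (3 hours, value 41) — 23 hours left.
All 19 hours of Stats fit (value 60) — 4 remain.
4 hours left: a 4/16 share of Calc gives 40×4/16 = 10.
Total value = 111.

111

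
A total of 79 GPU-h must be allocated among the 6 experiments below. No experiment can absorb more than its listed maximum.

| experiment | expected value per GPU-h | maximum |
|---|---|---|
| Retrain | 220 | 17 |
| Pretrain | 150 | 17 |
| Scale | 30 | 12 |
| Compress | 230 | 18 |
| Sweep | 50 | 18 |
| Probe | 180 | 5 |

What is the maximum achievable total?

Highest expected value per GPU-h first: Compress 230 > Retrain 220 > Probe 180 > Pretrain 150 > Sweep 50 > Scale 30.
Give Compress 18 to hit its cap of 18 → 61 left.
Retrain takes 17 to reach its cap of 17 → 44 left.
Probe takes 5 to reach its cap of 5 → 39 left.
Give Pretrain 17 to hit its cap of 17 → 22 left.
Sweep takes 18 to reach its cap of 18 → 4 left.
Scale has room for 12 but only 4 remain, so it gets 4.
Total = 220×17 + 150×17 + 30×4 + 230×18 + 50×18 + 180×5 = 12350.

12350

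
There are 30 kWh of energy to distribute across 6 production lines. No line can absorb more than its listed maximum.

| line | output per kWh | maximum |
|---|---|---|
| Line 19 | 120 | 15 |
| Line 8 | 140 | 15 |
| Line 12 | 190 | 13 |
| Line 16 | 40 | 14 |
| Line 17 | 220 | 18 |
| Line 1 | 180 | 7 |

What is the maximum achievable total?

6240

Rank by output per kWh: Line 17 220 > Line 12 190 > Line 1 180 > Line 8 140 > Line 19 120 > Line 16 40.
Line 17: +18 to 18 (cap) → 12 left.
Line 12 has room for 13 but only 12 remain, so it gets 12.
Total = 190×12 + 220×18 = 6240.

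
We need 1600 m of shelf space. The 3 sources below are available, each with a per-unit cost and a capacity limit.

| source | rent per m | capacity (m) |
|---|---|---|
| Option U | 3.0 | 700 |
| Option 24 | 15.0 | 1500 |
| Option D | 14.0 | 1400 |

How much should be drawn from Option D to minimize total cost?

Fill from the cheapest source first.
Take 700 from Option U at 3.0 → need 900 more.
Option D at 14.0: take 900 of its 1400 → requirement met.
Option 24: unused.

900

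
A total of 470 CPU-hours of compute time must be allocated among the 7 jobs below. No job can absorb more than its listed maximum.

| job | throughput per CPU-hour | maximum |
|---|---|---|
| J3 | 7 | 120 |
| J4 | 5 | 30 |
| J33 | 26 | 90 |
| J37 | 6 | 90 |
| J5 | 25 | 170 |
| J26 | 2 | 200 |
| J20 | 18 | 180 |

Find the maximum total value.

10040

Rank by throughput per CPU-hour: J33 26 > J5 25 > J20 18 > J3 7 > J37 6 > J4 5 > J26 2.
Give J33 90 to hit its cap of 90 → 380 left.
Give J5 170 to hit its cap of 170 → 210 left.
J20 takes 180 to reach its cap of 180 → 30 left.
J3: +30 (room for 120) → 30. Pool exhausted.
Total = 7×30 + 26×90 + 25×170 + 18×180 = 10040.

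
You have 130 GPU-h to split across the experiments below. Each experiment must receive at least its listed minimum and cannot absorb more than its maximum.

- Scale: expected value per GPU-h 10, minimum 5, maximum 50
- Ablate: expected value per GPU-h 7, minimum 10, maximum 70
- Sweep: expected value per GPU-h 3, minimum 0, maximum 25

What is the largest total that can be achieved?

Meeting every minimum uses 5+10+0 = 15 GPU-h, leaving 115.
Order the experiments by expected value per GPU-h: Scale 10 > Ablate 7 > Sweep 3.
Scale: +45 to 50 (cap) ; 70 left.
Ablate takes 60 more to reach its cap of 70 ; 10 left.
Sweep: +10 (room for 25) → 10. Pool exhausted.
Total = 10×50 + 7×70 + 3×10 = 1020.

1020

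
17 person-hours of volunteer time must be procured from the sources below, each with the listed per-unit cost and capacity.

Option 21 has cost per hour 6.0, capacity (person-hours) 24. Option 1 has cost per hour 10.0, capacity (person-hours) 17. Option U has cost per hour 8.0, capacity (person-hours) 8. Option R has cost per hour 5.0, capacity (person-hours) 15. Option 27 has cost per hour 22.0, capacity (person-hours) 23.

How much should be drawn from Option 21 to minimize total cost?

2

Cheapest first:
Option R (5.0): use full 15 → 2 person-hours to go.
Take 2 from Option 21 at 6.0 to finish.
Option U, Option 1, Option 27: unused.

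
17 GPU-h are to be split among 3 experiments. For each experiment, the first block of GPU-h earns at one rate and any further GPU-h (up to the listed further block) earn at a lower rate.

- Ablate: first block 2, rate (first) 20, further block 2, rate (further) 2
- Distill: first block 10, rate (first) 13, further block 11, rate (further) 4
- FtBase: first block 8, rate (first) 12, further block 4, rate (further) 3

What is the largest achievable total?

230

Order all 6 blocks by rate: Ablate/T1 20 > Distill/T1 13 > FtBase/T1 12 > Distill/T2 4 > FtBase/T2 3 > Ablate/T2 2.
Fill Ablate T1 block (2 at 20) → 15 left.
Distill/T1 (13): +10 → 5 left.
5 remain; put them into FtBase T1 at 12.
Total = 20×2 + 13×10 + 12×5 = 230.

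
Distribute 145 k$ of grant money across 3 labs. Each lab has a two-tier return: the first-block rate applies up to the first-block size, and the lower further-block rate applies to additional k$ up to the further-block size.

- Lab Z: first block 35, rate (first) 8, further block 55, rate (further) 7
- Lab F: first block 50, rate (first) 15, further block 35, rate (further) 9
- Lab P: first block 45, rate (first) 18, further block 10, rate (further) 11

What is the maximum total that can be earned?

Treat each block as its own option and order by rate: Lab P/first 18 > Lab F/first 15 > Lab P/second 11 > Lab F/second 9 > Lab Z/first 8 > Lab Z/second 7.
Fill Lab P first block (45 at 18) — 100 left.
Lab F/first (15): +50 — 50 left.
Fill Lab P second block (10 at 11) — 40 left.
Fill Lab F second block (35 at 9) — 5 left.
Lab Z/first: +5 of 35 at 8; pool empty.
Total = 18×45 + 15×50 + 11×10 + 9×35 + 8×5 = 2025.

2025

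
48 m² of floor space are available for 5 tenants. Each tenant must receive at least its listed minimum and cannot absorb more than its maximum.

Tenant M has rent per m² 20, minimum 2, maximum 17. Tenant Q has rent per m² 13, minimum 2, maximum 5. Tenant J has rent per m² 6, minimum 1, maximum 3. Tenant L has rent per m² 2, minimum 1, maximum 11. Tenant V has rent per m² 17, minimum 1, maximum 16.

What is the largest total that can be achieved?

709

Meeting every minimum uses 2+2+1+1+1 = 7 m², leaving 41.
Highest rent per m² first: Tenant M 20 > Tenant V 17 > Tenant Q 13 > Tenant J 6 > Tenant L 2.
Tenant M: +15 to 17 (cap) → 26 left.
Tenant V: +15 to 16 (cap) → 11 left.
Tenant Q: +3 to 5 (cap) → 8 left.
Tenant J takes 2 more to reach its cap of 3 → 6 left.
Only 6 left; Tenant L takes them to reach 7.
Total = 20×17 + 13×5 + 6×3 + 2×7 + 17×16 = 709.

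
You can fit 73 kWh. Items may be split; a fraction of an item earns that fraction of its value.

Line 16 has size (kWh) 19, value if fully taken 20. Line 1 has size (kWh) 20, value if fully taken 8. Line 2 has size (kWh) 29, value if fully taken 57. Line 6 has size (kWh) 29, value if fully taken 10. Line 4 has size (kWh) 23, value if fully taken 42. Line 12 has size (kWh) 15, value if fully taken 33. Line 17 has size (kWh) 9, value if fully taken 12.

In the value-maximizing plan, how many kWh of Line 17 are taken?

6

Rank by value-to-size ratio: Line 12 33/15≈2.2, Line 2 57/29≈1.97, Line 4 42/23≈1.83, Line 17 12/9≈1.33, Line 16 20/19≈1.05, Line 1 8/20≈0.4, Line 6 10/29≈0.345.
All 15 kWh of Line 12 fit (value 33) → 58 remain.
Line 2: take in full, 29 kWh for value 57 → 29 left.
Take all of Line 4 (23 kWh, value 42) → 6 kWh left.
Fill the last 6 kWh with part of Line 17: 6/9 of it earns 8.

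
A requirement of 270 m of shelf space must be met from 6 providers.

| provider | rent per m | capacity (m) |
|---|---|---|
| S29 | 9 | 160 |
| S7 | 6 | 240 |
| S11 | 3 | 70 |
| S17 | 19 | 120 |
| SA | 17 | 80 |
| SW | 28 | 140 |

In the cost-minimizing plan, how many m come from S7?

Cheapest first:
S11 at 3: take all 70 m → 200 still needed.
Take 200 from S7 at 6 to finish.
S29, SA, S17, SW: unused.

200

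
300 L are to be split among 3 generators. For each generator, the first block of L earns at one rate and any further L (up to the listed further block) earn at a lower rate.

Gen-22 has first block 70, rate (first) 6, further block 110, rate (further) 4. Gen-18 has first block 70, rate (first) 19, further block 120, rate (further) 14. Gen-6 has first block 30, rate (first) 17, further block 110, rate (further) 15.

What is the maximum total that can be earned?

4750

Rank every tier by rate: Gen-18/T1 19 > Gen-6/T1 17 > Gen-6/T2 15 > Gen-18/T2 14 > Gen-22/T1 6 > Gen-22/T2 4.
Gen-18 T1 at 19: fill all 70 → 230 left.
Gen-6/T1 (17): +30 → 200 left.
Gen-6/T2 (15): +110 → 90 left.
Gen-18 T2 at 14: only 90 left, fill 90.
Total = 19×70 + 17×30 + 15×110 + 14×90 = 4750.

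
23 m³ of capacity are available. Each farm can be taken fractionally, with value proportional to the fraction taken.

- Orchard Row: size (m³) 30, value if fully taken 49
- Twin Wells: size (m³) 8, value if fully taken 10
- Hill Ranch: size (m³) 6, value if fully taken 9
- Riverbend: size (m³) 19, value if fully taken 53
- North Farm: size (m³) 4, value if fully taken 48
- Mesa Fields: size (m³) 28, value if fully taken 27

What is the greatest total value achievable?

101

Sort by value density: North Farm 48/4≈12, Riverbend 53/19≈2.79, Orchard Row 49/30≈1.63, Hill Ranch 9/6≈1.5, Twin Wells 10/8≈1.25, Mesa Fields 27/28≈0.964.
North Farm: take in full, 4 m³ for value 48 → 19 left.
All 19 m³ of Riverbend fit (value 53) → 0 remain.
Total value = 101.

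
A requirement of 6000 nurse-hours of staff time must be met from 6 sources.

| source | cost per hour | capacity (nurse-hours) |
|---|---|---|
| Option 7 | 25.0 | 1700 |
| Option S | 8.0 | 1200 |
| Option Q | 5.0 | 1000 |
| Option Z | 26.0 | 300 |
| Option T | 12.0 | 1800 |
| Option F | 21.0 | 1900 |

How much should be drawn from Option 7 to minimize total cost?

Use sources in increasing cost order.
Option Q (5.0): use full 1000 — 5000 nurse-hours to go.
Option S at 8.0: take all 1200 nurse-hours — 3800 still needed.
Option T (12.0): use full 1800 — 2000 nurse-hours to go.
Take 1900 from Option F at 21.0 — need 100 more.
Take 100 from Option 7 at 25.0 to finish.
Option Z: unused.

100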